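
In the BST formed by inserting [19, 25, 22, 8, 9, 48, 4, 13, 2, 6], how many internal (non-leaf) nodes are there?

Tree built from: [19, 25, 22, 8, 9, 48, 4, 13, 2, 6]
Tree (level-order array): [19, 8, 25, 4, 9, 22, 48, 2, 6, None, 13]
Rule: An internal node has at least one child.
Per-node child counts:
  node 19: 2 child(ren)
  node 8: 2 child(ren)
  node 4: 2 child(ren)
  node 2: 0 child(ren)
  node 6: 0 child(ren)
  node 9: 1 child(ren)
  node 13: 0 child(ren)
  node 25: 2 child(ren)
  node 22: 0 child(ren)
  node 48: 0 child(ren)
Matching nodes: [19, 8, 4, 9, 25]
Count of internal (non-leaf) nodes: 5


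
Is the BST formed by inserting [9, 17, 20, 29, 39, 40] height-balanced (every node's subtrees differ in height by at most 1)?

Tree (level-order array): [9, None, 17, None, 20, None, 29, None, 39, None, 40]
Definition: a tree is height-balanced if, at every node, |h(left) - h(right)| <= 1 (empty subtree has height -1).
Bottom-up per-node check:
  node 40: h_left=-1, h_right=-1, diff=0 [OK], height=0
  node 39: h_left=-1, h_right=0, diff=1 [OK], height=1
  node 29: h_left=-1, h_right=1, diff=2 [FAIL (|-1-1|=2 > 1)], height=2
  node 20: h_left=-1, h_right=2, diff=3 [FAIL (|-1-2|=3 > 1)], height=3
  node 17: h_left=-1, h_right=3, diff=4 [FAIL (|-1-3|=4 > 1)], height=4
  node 9: h_left=-1, h_right=4, diff=5 [FAIL (|-1-4|=5 > 1)], height=5
Node 29 violates the condition: |-1 - 1| = 2 > 1.
Result: Not balanced


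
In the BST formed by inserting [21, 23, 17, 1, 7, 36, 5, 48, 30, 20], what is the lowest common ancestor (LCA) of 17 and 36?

Tree insertion order: [21, 23, 17, 1, 7, 36, 5, 48, 30, 20]
Tree (level-order array): [21, 17, 23, 1, 20, None, 36, None, 7, None, None, 30, 48, 5]
In a BST, the LCA of p=17, q=36 is the first node v on the
root-to-leaf path with p <= v <= q (go left if both < v, right if both > v).
Walk from root:
  at 21: 17 <= 21 <= 36, this is the LCA
LCA = 21


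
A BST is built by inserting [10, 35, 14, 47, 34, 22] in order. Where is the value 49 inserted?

Starting tree (level order): [10, None, 35, 14, 47, None, 34, None, None, 22]
Insertion path: 10 -> 35 -> 47
Result: insert 49 as right child of 47
Final tree (level order): [10, None, 35, 14, 47, None, 34, None, 49, 22]


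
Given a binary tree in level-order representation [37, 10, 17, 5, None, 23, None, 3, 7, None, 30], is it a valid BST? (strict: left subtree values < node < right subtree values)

Level-order array: [37, 10, 17, 5, None, 23, None, 3, 7, None, 30]
Validate using subtree bounds (lo, hi): at each node, require lo < value < hi,
then recurse left with hi=value and right with lo=value.
Preorder trace (stopping at first violation):
  at node 37 with bounds (-inf, +inf): OK
  at node 10 with bounds (-inf, 37): OK
  at node 5 with bounds (-inf, 10): OK
  at node 3 with bounds (-inf, 5): OK
  at node 7 with bounds (5, 10): OK
  at node 17 with bounds (37, +inf): VIOLATION
Node 17 violates its bound: not (37 < 17 < +inf).
Result: Not a valid BST


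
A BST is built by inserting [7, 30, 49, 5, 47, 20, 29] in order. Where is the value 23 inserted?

Starting tree (level order): [7, 5, 30, None, None, 20, 49, None, 29, 47]
Insertion path: 7 -> 30 -> 20 -> 29
Result: insert 23 as left child of 29
Final tree (level order): [7, 5, 30, None, None, 20, 49, None, 29, 47, None, 23]


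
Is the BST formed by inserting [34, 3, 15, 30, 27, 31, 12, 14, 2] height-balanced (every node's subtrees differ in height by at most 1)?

Tree (level-order array): [34, 3, None, 2, 15, None, None, 12, 30, None, 14, 27, 31]
Definition: a tree is height-balanced if, at every node, |h(left) - h(right)| <= 1 (empty subtree has height -1).
Bottom-up per-node check:
  node 2: h_left=-1, h_right=-1, diff=0 [OK], height=0
  node 14: h_left=-1, h_right=-1, diff=0 [OK], height=0
  node 12: h_left=-1, h_right=0, diff=1 [OK], height=1
  node 27: h_left=-1, h_right=-1, diff=0 [OK], height=0
  node 31: h_left=-1, h_right=-1, diff=0 [OK], height=0
  node 30: h_left=0, h_right=0, diff=0 [OK], height=1
  node 15: h_left=1, h_right=1, diff=0 [OK], height=2
  node 3: h_left=0, h_right=2, diff=2 [FAIL (|0-2|=2 > 1)], height=3
  node 34: h_left=3, h_right=-1, diff=4 [FAIL (|3--1|=4 > 1)], height=4
Node 3 violates the condition: |0 - 2| = 2 > 1.
Result: Not balanced


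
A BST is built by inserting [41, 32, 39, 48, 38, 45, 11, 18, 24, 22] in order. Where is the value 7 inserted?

Starting tree (level order): [41, 32, 48, 11, 39, 45, None, None, 18, 38, None, None, None, None, 24, None, None, 22]
Insertion path: 41 -> 32 -> 11
Result: insert 7 as left child of 11
Final tree (level order): [41, 32, 48, 11, 39, 45, None, 7, 18, 38, None, None, None, None, None, None, 24, None, None, 22]


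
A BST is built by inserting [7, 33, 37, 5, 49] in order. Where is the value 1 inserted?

Starting tree (level order): [7, 5, 33, None, None, None, 37, None, 49]
Insertion path: 7 -> 5
Result: insert 1 as left child of 5
Final tree (level order): [7, 5, 33, 1, None, None, 37, None, None, None, 49]


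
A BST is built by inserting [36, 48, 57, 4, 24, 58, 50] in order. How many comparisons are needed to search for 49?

Search path for 49: 36 -> 48 -> 57 -> 50
Found: False
Comparisons: 4


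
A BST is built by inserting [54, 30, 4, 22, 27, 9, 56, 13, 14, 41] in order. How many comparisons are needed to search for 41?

Search path for 41: 54 -> 30 -> 41
Found: True
Comparisons: 3


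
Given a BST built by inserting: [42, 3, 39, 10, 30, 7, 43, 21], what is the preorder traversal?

Tree insertion order: [42, 3, 39, 10, 30, 7, 43, 21]
Tree (level-order array): [42, 3, 43, None, 39, None, None, 10, None, 7, 30, None, None, 21]
Preorder traversal: [42, 3, 39, 10, 7, 30, 21, 43]


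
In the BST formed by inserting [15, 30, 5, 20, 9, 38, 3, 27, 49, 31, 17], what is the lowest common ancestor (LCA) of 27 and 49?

Tree insertion order: [15, 30, 5, 20, 9, 38, 3, 27, 49, 31, 17]
Tree (level-order array): [15, 5, 30, 3, 9, 20, 38, None, None, None, None, 17, 27, 31, 49]
In a BST, the LCA of p=27, q=49 is the first node v on the
root-to-leaf path with p <= v <= q (go left if both < v, right if both > v).
Walk from root:
  at 15: both 27 and 49 > 15, go right
  at 30: 27 <= 30 <= 49, this is the LCA
LCA = 30


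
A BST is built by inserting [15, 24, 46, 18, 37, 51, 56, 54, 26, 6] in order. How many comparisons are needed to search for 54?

Search path for 54: 15 -> 24 -> 46 -> 51 -> 56 -> 54
Found: True
Comparisons: 6


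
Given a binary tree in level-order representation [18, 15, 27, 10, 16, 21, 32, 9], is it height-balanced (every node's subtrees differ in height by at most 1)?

Tree (level-order array): [18, 15, 27, 10, 16, 21, 32, 9]
Definition: a tree is height-balanced if, at every node, |h(left) - h(right)| <= 1 (empty subtree has height -1).
Bottom-up per-node check:
  node 9: h_left=-1, h_right=-1, diff=0 [OK], height=0
  node 10: h_left=0, h_right=-1, diff=1 [OK], height=1
  node 16: h_left=-1, h_right=-1, diff=0 [OK], height=0
  node 15: h_left=1, h_right=0, diff=1 [OK], height=2
  node 21: h_left=-1, h_right=-1, diff=0 [OK], height=0
  node 32: h_left=-1, h_right=-1, diff=0 [OK], height=0
  node 27: h_left=0, h_right=0, diff=0 [OK], height=1
  node 18: h_left=2, h_right=1, diff=1 [OK], height=3
All nodes satisfy the balance condition.
Result: Balanced


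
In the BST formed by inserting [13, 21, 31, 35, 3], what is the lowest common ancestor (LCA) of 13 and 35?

Tree insertion order: [13, 21, 31, 35, 3]
Tree (level-order array): [13, 3, 21, None, None, None, 31, None, 35]
In a BST, the LCA of p=13, q=35 is the first node v on the
root-to-leaf path with p <= v <= q (go left if both < v, right if both > v).
Walk from root:
  at 13: 13 <= 13 <= 35, this is the LCA
LCA = 13


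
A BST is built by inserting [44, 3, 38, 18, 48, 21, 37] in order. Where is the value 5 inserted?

Starting tree (level order): [44, 3, 48, None, 38, None, None, 18, None, None, 21, None, 37]
Insertion path: 44 -> 3 -> 38 -> 18
Result: insert 5 as left child of 18
Final tree (level order): [44, 3, 48, None, 38, None, None, 18, None, 5, 21, None, None, None, 37]


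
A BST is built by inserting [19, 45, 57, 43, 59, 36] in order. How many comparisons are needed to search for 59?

Search path for 59: 19 -> 45 -> 57 -> 59
Found: True
Comparisons: 4


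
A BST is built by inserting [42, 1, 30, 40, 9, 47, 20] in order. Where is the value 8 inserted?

Starting tree (level order): [42, 1, 47, None, 30, None, None, 9, 40, None, 20]
Insertion path: 42 -> 1 -> 30 -> 9
Result: insert 8 as left child of 9
Final tree (level order): [42, 1, 47, None, 30, None, None, 9, 40, 8, 20]


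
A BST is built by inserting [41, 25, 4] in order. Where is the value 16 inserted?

Starting tree (level order): [41, 25, None, 4]
Insertion path: 41 -> 25 -> 4
Result: insert 16 as right child of 4
Final tree (level order): [41, 25, None, 4, None, None, 16]


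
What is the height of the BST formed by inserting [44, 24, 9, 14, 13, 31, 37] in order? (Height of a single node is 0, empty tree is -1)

Insertion order: [44, 24, 9, 14, 13, 31, 37]
Tree (level-order array): [44, 24, None, 9, 31, None, 14, None, 37, 13]
Compute height bottom-up (empty subtree = -1):
  height(13) = 1 + max(-1, -1) = 0
  height(14) = 1 + max(0, -1) = 1
  height(9) = 1 + max(-1, 1) = 2
  height(37) = 1 + max(-1, -1) = 0
  height(31) = 1 + max(-1, 0) = 1
  height(24) = 1 + max(2, 1) = 3
  height(44) = 1 + max(3, -1) = 4
Height = 4


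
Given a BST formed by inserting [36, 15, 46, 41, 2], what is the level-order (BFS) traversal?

Tree insertion order: [36, 15, 46, 41, 2]
Tree (level-order array): [36, 15, 46, 2, None, 41]
BFS from the root, enqueuing left then right child of each popped node:
  queue [36] -> pop 36, enqueue [15, 46], visited so far: [36]
  queue [15, 46] -> pop 15, enqueue [2], visited so far: [36, 15]
  queue [46, 2] -> pop 46, enqueue [41], visited so far: [36, 15, 46]
  queue [2, 41] -> pop 2, enqueue [none], visited so far: [36, 15, 46, 2]
  queue [41] -> pop 41, enqueue [none], visited so far: [36, 15, 46, 2, 41]
Result: [36, 15, 46, 2, 41]


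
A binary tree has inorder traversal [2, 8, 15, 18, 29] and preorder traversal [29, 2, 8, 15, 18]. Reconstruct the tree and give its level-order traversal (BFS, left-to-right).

Inorder:  [2, 8, 15, 18, 29]
Preorder: [29, 2, 8, 15, 18]
Algorithm: preorder visits root first, so consume preorder in order;
for each root, split the current inorder slice at that value into
left-subtree inorder and right-subtree inorder, then recurse.
Recursive splits:
  root=29; inorder splits into left=[2, 8, 15, 18], right=[]
  root=2; inorder splits into left=[], right=[8, 15, 18]
  root=8; inorder splits into left=[], right=[15, 18]
  root=15; inorder splits into left=[], right=[18]
  root=18; inorder splits into left=[], right=[]
Reconstructed level-order: [29, 2, 8, 15, 18]


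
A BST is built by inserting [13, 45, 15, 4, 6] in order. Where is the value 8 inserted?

Starting tree (level order): [13, 4, 45, None, 6, 15]
Insertion path: 13 -> 4 -> 6
Result: insert 8 as right child of 6
Final tree (level order): [13, 4, 45, None, 6, 15, None, None, 8]


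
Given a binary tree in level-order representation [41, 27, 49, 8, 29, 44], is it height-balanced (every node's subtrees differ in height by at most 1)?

Tree (level-order array): [41, 27, 49, 8, 29, 44]
Definition: a tree is height-balanced if, at every node, |h(left) - h(right)| <= 1 (empty subtree has height -1).
Bottom-up per-node check:
  node 8: h_left=-1, h_right=-1, diff=0 [OK], height=0
  node 29: h_left=-1, h_right=-1, diff=0 [OK], height=0
  node 27: h_left=0, h_right=0, diff=0 [OK], height=1
  node 44: h_left=-1, h_right=-1, diff=0 [OK], height=0
  node 49: h_left=0, h_right=-1, diff=1 [OK], height=1
  node 41: h_left=1, h_right=1, diff=0 [OK], height=2
All nodes satisfy the balance condition.
Result: Balanced


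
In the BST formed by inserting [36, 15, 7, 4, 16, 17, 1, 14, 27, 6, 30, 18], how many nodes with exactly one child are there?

Tree built from: [36, 15, 7, 4, 16, 17, 1, 14, 27, 6, 30, 18]
Tree (level-order array): [36, 15, None, 7, 16, 4, 14, None, 17, 1, 6, None, None, None, 27, None, None, None, None, 18, 30]
Rule: These are nodes with exactly 1 non-null child.
Per-node child counts:
  node 36: 1 child(ren)
  node 15: 2 child(ren)
  node 7: 2 child(ren)
  node 4: 2 child(ren)
  node 1: 0 child(ren)
  node 6: 0 child(ren)
  node 14: 0 child(ren)
  node 16: 1 child(ren)
  node 17: 1 child(ren)
  node 27: 2 child(ren)
  node 18: 0 child(ren)
  node 30: 0 child(ren)
Matching nodes: [36, 16, 17]
Count of nodes with exactly one child: 3


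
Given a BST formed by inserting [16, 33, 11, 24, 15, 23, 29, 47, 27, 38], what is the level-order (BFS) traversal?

Tree insertion order: [16, 33, 11, 24, 15, 23, 29, 47, 27, 38]
Tree (level-order array): [16, 11, 33, None, 15, 24, 47, None, None, 23, 29, 38, None, None, None, 27]
BFS from the root, enqueuing left then right child of each popped node:
  queue [16] -> pop 16, enqueue [11, 33], visited so far: [16]
  queue [11, 33] -> pop 11, enqueue [15], visited so far: [16, 11]
  queue [33, 15] -> pop 33, enqueue [24, 47], visited so far: [16, 11, 33]
  queue [15, 24, 47] -> pop 15, enqueue [none], visited so far: [16, 11, 33, 15]
  queue [24, 47] -> pop 24, enqueue [23, 29], visited so far: [16, 11, 33, 15, 24]
  queue [47, 23, 29] -> pop 47, enqueue [38], visited so far: [16, 11, 33, 15, 24, 47]
  queue [23, 29, 38] -> pop 23, enqueue [none], visited so far: [16, 11, 33, 15, 24, 47, 23]
  queue [29, 38] -> pop 29, enqueue [27], visited so far: [16, 11, 33, 15, 24, 47, 23, 29]
  queue [38, 27] -> pop 38, enqueue [none], visited so far: [16, 11, 33, 15, 24, 47, 23, 29, 38]
  queue [27] -> pop 27, enqueue [none], visited so far: [16, 11, 33, 15, 24, 47, 23, 29, 38, 27]
Result: [16, 11, 33, 15, 24, 47, 23, 29, 38, 27]


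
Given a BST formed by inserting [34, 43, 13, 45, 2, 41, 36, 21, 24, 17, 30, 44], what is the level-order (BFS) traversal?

Tree insertion order: [34, 43, 13, 45, 2, 41, 36, 21, 24, 17, 30, 44]
Tree (level-order array): [34, 13, 43, 2, 21, 41, 45, None, None, 17, 24, 36, None, 44, None, None, None, None, 30]
BFS from the root, enqueuing left then right child of each popped node:
  queue [34] -> pop 34, enqueue [13, 43], visited so far: [34]
  queue [13, 43] -> pop 13, enqueue [2, 21], visited so far: [34, 13]
  queue [43, 2, 21] -> pop 43, enqueue [41, 45], visited so far: [34, 13, 43]
  queue [2, 21, 41, 45] -> pop 2, enqueue [none], visited so far: [34, 13, 43, 2]
  queue [21, 41, 45] -> pop 21, enqueue [17, 24], visited so far: [34, 13, 43, 2, 21]
  queue [41, 45, 17, 24] -> pop 41, enqueue [36], visited so far: [34, 13, 43, 2, 21, 41]
  queue [45, 17, 24, 36] -> pop 45, enqueue [44], visited so far: [34, 13, 43, 2, 21, 41, 45]
  queue [17, 24, 36, 44] -> pop 17, enqueue [none], visited so far: [34, 13, 43, 2, 21, 41, 45, 17]
  queue [24, 36, 44] -> pop 24, enqueue [30], visited so far: [34, 13, 43, 2, 21, 41, 45, 17, 24]
  queue [36, 44, 30] -> pop 36, enqueue [none], visited so far: [34, 13, 43, 2, 21, 41, 45, 17, 24, 36]
  queue [44, 30] -> pop 44, enqueue [none], visited so far: [34, 13, 43, 2, 21, 41, 45, 17, 24, 36, 44]
  queue [30] -> pop 30, enqueue [none], visited so far: [34, 13, 43, 2, 21, 41, 45, 17, 24, 36, 44, 30]
Result: [34, 13, 43, 2, 21, 41, 45, 17, 24, 36, 44, 30]


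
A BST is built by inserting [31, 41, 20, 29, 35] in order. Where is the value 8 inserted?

Starting tree (level order): [31, 20, 41, None, 29, 35]
Insertion path: 31 -> 20
Result: insert 8 as left child of 20
Final tree (level order): [31, 20, 41, 8, 29, 35]


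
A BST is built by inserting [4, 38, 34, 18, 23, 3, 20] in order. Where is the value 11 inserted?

Starting tree (level order): [4, 3, 38, None, None, 34, None, 18, None, None, 23, 20]
Insertion path: 4 -> 38 -> 34 -> 18
Result: insert 11 as left child of 18
Final tree (level order): [4, 3, 38, None, None, 34, None, 18, None, 11, 23, None, None, 20]


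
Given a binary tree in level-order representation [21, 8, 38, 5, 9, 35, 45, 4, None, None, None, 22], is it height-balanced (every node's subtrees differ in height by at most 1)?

Tree (level-order array): [21, 8, 38, 5, 9, 35, 45, 4, None, None, None, 22]
Definition: a tree is height-balanced if, at every node, |h(left) - h(right)| <= 1 (empty subtree has height -1).
Bottom-up per-node check:
  node 4: h_left=-1, h_right=-1, diff=0 [OK], height=0
  node 5: h_left=0, h_right=-1, diff=1 [OK], height=1
  node 9: h_left=-1, h_right=-1, diff=0 [OK], height=0
  node 8: h_left=1, h_right=0, diff=1 [OK], height=2
  node 22: h_left=-1, h_right=-1, diff=0 [OK], height=0
  node 35: h_left=0, h_right=-1, diff=1 [OK], height=1
  node 45: h_left=-1, h_right=-1, diff=0 [OK], height=0
  node 38: h_left=1, h_right=0, diff=1 [OK], height=2
  node 21: h_left=2, h_right=2, diff=0 [OK], height=3
All nodes satisfy the balance condition.
Result: Balanced


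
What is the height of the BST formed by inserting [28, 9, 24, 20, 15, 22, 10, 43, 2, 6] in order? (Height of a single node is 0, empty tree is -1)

Insertion order: [28, 9, 24, 20, 15, 22, 10, 43, 2, 6]
Tree (level-order array): [28, 9, 43, 2, 24, None, None, None, 6, 20, None, None, None, 15, 22, 10]
Compute height bottom-up (empty subtree = -1):
  height(6) = 1 + max(-1, -1) = 0
  height(2) = 1 + max(-1, 0) = 1
  height(10) = 1 + max(-1, -1) = 0
  height(15) = 1 + max(0, -1) = 1
  height(22) = 1 + max(-1, -1) = 0
  height(20) = 1 + max(1, 0) = 2
  height(24) = 1 + max(2, -1) = 3
  height(9) = 1 + max(1, 3) = 4
  height(43) = 1 + max(-1, -1) = 0
  height(28) = 1 + max(4, 0) = 5
Height = 5


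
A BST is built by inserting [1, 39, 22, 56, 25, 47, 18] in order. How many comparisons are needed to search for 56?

Search path for 56: 1 -> 39 -> 56
Found: True
Comparisons: 3


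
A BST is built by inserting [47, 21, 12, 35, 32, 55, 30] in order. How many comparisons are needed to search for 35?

Search path for 35: 47 -> 21 -> 35
Found: True
Comparisons: 3


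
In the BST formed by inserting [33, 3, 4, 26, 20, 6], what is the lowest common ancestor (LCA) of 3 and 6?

Tree insertion order: [33, 3, 4, 26, 20, 6]
Tree (level-order array): [33, 3, None, None, 4, None, 26, 20, None, 6]
In a BST, the LCA of p=3, q=6 is the first node v on the
root-to-leaf path with p <= v <= q (go left if both < v, right if both > v).
Walk from root:
  at 33: both 3 and 6 < 33, go left
  at 3: 3 <= 3 <= 6, this is the LCA
LCA = 3


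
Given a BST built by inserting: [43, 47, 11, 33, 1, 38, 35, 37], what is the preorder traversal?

Tree insertion order: [43, 47, 11, 33, 1, 38, 35, 37]
Tree (level-order array): [43, 11, 47, 1, 33, None, None, None, None, None, 38, 35, None, None, 37]
Preorder traversal: [43, 11, 1, 33, 38, 35, 37, 47]


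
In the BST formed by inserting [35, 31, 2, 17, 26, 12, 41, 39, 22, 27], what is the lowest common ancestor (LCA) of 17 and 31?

Tree insertion order: [35, 31, 2, 17, 26, 12, 41, 39, 22, 27]
Tree (level-order array): [35, 31, 41, 2, None, 39, None, None, 17, None, None, 12, 26, None, None, 22, 27]
In a BST, the LCA of p=17, q=31 is the first node v on the
root-to-leaf path with p <= v <= q (go left if both < v, right if both > v).
Walk from root:
  at 35: both 17 and 31 < 35, go left
  at 31: 17 <= 31 <= 31, this is the LCA
LCA = 31


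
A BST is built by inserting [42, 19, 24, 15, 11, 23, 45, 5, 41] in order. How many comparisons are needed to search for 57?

Search path for 57: 42 -> 45
Found: False
Comparisons: 2


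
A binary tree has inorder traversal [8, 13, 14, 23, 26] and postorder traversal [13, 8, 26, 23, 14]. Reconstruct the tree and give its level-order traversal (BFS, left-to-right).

Inorder:   [8, 13, 14, 23, 26]
Postorder: [13, 8, 26, 23, 14]
Algorithm: postorder visits root last, so walk postorder right-to-left;
each value is the root of the current inorder slice — split it at that
value, recurse on the right subtree first, then the left.
Recursive splits:
  root=14; inorder splits into left=[8, 13], right=[23, 26]
  root=23; inorder splits into left=[], right=[26]
  root=26; inorder splits into left=[], right=[]
  root=8; inorder splits into left=[], right=[13]
  root=13; inorder splits into left=[], right=[]
Reconstructed level-order: [14, 8, 23, 13, 26]


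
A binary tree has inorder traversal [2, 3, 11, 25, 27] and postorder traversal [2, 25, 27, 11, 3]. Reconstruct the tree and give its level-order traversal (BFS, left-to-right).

Inorder:   [2, 3, 11, 25, 27]
Postorder: [2, 25, 27, 11, 3]
Algorithm: postorder visits root last, so walk postorder right-to-left;
each value is the root of the current inorder slice — split it at that
value, recurse on the right subtree first, then the left.
Recursive splits:
  root=3; inorder splits into left=[2], right=[11, 25, 27]
  root=11; inorder splits into left=[], right=[25, 27]
  root=27; inorder splits into left=[25], right=[]
  root=25; inorder splits into left=[], right=[]
  root=2; inorder splits into left=[], right=[]
Reconstructed level-order: [3, 2, 11, 27, 25]


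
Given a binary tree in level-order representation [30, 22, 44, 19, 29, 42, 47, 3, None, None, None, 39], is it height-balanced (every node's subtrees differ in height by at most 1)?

Tree (level-order array): [30, 22, 44, 19, 29, 42, 47, 3, None, None, None, 39]
Definition: a tree is height-balanced if, at every node, |h(left) - h(right)| <= 1 (empty subtree has height -1).
Bottom-up per-node check:
  node 3: h_left=-1, h_right=-1, diff=0 [OK], height=0
  node 19: h_left=0, h_right=-1, diff=1 [OK], height=1
  node 29: h_left=-1, h_right=-1, diff=0 [OK], height=0
  node 22: h_left=1, h_right=0, diff=1 [OK], height=2
  node 39: h_left=-1, h_right=-1, diff=0 [OK], height=0
  node 42: h_left=0, h_right=-1, diff=1 [OK], height=1
  node 47: h_left=-1, h_right=-1, diff=0 [OK], height=0
  node 44: h_left=1, h_right=0, diff=1 [OK], height=2
  node 30: h_left=2, h_right=2, diff=0 [OK], height=3
All nodes satisfy the balance condition.
Result: Balanced


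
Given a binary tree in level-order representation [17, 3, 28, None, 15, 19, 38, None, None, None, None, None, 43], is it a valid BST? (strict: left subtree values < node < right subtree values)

Level-order array: [17, 3, 28, None, 15, 19, 38, None, None, None, None, None, 43]
Validate using subtree bounds (lo, hi): at each node, require lo < value < hi,
then recurse left with hi=value and right with lo=value.
Preorder trace (stopping at first violation):
  at node 17 with bounds (-inf, +inf): OK
  at node 3 with bounds (-inf, 17): OK
  at node 15 with bounds (3, 17): OK
  at node 28 with bounds (17, +inf): OK
  at node 19 with bounds (17, 28): OK
  at node 38 with bounds (28, +inf): OK
  at node 43 with bounds (38, +inf): OK
No violation found at any node.
Result: Valid BST


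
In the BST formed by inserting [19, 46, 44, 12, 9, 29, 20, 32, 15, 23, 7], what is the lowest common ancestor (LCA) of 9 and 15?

Tree insertion order: [19, 46, 44, 12, 9, 29, 20, 32, 15, 23, 7]
Tree (level-order array): [19, 12, 46, 9, 15, 44, None, 7, None, None, None, 29, None, None, None, 20, 32, None, 23]
In a BST, the LCA of p=9, q=15 is the first node v on the
root-to-leaf path with p <= v <= q (go left if both < v, right if both > v).
Walk from root:
  at 19: both 9 and 15 < 19, go left
  at 12: 9 <= 12 <= 15, this is the LCA
LCA = 12


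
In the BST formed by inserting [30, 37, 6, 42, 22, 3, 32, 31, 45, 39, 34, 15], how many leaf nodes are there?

Tree built from: [30, 37, 6, 42, 22, 3, 32, 31, 45, 39, 34, 15]
Tree (level-order array): [30, 6, 37, 3, 22, 32, 42, None, None, 15, None, 31, 34, 39, 45]
Rule: A leaf has 0 children.
Per-node child counts:
  node 30: 2 child(ren)
  node 6: 2 child(ren)
  node 3: 0 child(ren)
  node 22: 1 child(ren)
  node 15: 0 child(ren)
  node 37: 2 child(ren)
  node 32: 2 child(ren)
  node 31: 0 child(ren)
  node 34: 0 child(ren)
  node 42: 2 child(ren)
  node 39: 0 child(ren)
  node 45: 0 child(ren)
Matching nodes: [3, 15, 31, 34, 39, 45]
Count of leaf nodes: 6


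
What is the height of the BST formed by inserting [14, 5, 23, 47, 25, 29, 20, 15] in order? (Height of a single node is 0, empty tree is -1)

Insertion order: [14, 5, 23, 47, 25, 29, 20, 15]
Tree (level-order array): [14, 5, 23, None, None, 20, 47, 15, None, 25, None, None, None, None, 29]
Compute height bottom-up (empty subtree = -1):
  height(5) = 1 + max(-1, -1) = 0
  height(15) = 1 + max(-1, -1) = 0
  height(20) = 1 + max(0, -1) = 1
  height(29) = 1 + max(-1, -1) = 0
  height(25) = 1 + max(-1, 0) = 1
  height(47) = 1 + max(1, -1) = 2
  height(23) = 1 + max(1, 2) = 3
  height(14) = 1 + max(0, 3) = 4
Height = 4


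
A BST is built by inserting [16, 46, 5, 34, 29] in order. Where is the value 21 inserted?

Starting tree (level order): [16, 5, 46, None, None, 34, None, 29]
Insertion path: 16 -> 46 -> 34 -> 29
Result: insert 21 as left child of 29
Final tree (level order): [16, 5, 46, None, None, 34, None, 29, None, 21]


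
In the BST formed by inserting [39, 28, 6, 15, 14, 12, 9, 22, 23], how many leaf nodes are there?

Tree built from: [39, 28, 6, 15, 14, 12, 9, 22, 23]
Tree (level-order array): [39, 28, None, 6, None, None, 15, 14, 22, 12, None, None, 23, 9]
Rule: A leaf has 0 children.
Per-node child counts:
  node 39: 1 child(ren)
  node 28: 1 child(ren)
  node 6: 1 child(ren)
  node 15: 2 child(ren)
  node 14: 1 child(ren)
  node 12: 1 child(ren)
  node 9: 0 child(ren)
  node 22: 1 child(ren)
  node 23: 0 child(ren)
Matching nodes: [9, 23]
Count of leaf nodes: 2


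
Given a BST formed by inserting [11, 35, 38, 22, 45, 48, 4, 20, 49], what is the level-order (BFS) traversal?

Tree insertion order: [11, 35, 38, 22, 45, 48, 4, 20, 49]
Tree (level-order array): [11, 4, 35, None, None, 22, 38, 20, None, None, 45, None, None, None, 48, None, 49]
BFS from the root, enqueuing left then right child of each popped node:
  queue [11] -> pop 11, enqueue [4, 35], visited so far: [11]
  queue [4, 35] -> pop 4, enqueue [none], visited so far: [11, 4]
  queue [35] -> pop 35, enqueue [22, 38], visited so far: [11, 4, 35]
  queue [22, 38] -> pop 22, enqueue [20], visited so far: [11, 4, 35, 22]
  queue [38, 20] -> pop 38, enqueue [45], visited so far: [11, 4, 35, 22, 38]
  queue [20, 45] -> pop 20, enqueue [none], visited so far: [11, 4, 35, 22, 38, 20]
  queue [45] -> pop 45, enqueue [48], visited so far: [11, 4, 35, 22, 38, 20, 45]
  queue [48] -> pop 48, enqueue [49], visited so far: [11, 4, 35, 22, 38, 20, 45, 48]
  queue [49] -> pop 49, enqueue [none], visited so far: [11, 4, 35, 22, 38, 20, 45, 48, 49]
Result: [11, 4, 35, 22, 38, 20, 45, 48, 49]


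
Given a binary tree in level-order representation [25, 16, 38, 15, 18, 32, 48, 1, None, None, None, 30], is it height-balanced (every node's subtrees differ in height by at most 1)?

Tree (level-order array): [25, 16, 38, 15, 18, 32, 48, 1, None, None, None, 30]
Definition: a tree is height-balanced if, at every node, |h(left) - h(right)| <= 1 (empty subtree has height -1).
Bottom-up per-node check:
  node 1: h_left=-1, h_right=-1, diff=0 [OK], height=0
  node 15: h_left=0, h_right=-1, diff=1 [OK], height=1
  node 18: h_left=-1, h_right=-1, diff=0 [OK], height=0
  node 16: h_left=1, h_right=0, diff=1 [OK], height=2
  node 30: h_left=-1, h_right=-1, diff=0 [OK], height=0
  node 32: h_left=0, h_right=-1, diff=1 [OK], height=1
  node 48: h_left=-1, h_right=-1, diff=0 [OK], height=0
  node 38: h_left=1, h_right=0, diff=1 [OK], height=2
  node 25: h_left=2, h_right=2, diff=0 [OK], height=3
All nodes satisfy the balance condition.
Result: Balanced


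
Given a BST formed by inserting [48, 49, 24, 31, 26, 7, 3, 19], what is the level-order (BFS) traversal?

Tree insertion order: [48, 49, 24, 31, 26, 7, 3, 19]
Tree (level-order array): [48, 24, 49, 7, 31, None, None, 3, 19, 26]
BFS from the root, enqueuing left then right child of each popped node:
  queue [48] -> pop 48, enqueue [24, 49], visited so far: [48]
  queue [24, 49] -> pop 24, enqueue [7, 31], visited so far: [48, 24]
  queue [49, 7, 31] -> pop 49, enqueue [none], visited so far: [48, 24, 49]
  queue [7, 31] -> pop 7, enqueue [3, 19], visited so far: [48, 24, 49, 7]
  queue [31, 3, 19] -> pop 31, enqueue [26], visited so far: [48, 24, 49, 7, 31]
  queue [3, 19, 26] -> pop 3, enqueue [none], visited so far: [48, 24, 49, 7, 31, 3]
  queue [19, 26] -> pop 19, enqueue [none], visited so far: [48, 24, 49, 7, 31, 3, 19]
  queue [26] -> pop 26, enqueue [none], visited so far: [48, 24, 49, 7, 31, 3, 19, 26]
Result: [48, 24, 49, 7, 31, 3, 19, 26]


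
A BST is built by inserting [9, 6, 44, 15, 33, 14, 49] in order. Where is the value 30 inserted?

Starting tree (level order): [9, 6, 44, None, None, 15, 49, 14, 33]
Insertion path: 9 -> 44 -> 15 -> 33
Result: insert 30 as left child of 33
Final tree (level order): [9, 6, 44, None, None, 15, 49, 14, 33, None, None, None, None, 30]


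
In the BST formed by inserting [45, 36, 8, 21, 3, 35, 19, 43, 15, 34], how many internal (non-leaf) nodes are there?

Tree built from: [45, 36, 8, 21, 3, 35, 19, 43, 15, 34]
Tree (level-order array): [45, 36, None, 8, 43, 3, 21, None, None, None, None, 19, 35, 15, None, 34]
Rule: An internal node has at least one child.
Per-node child counts:
  node 45: 1 child(ren)
  node 36: 2 child(ren)
  node 8: 2 child(ren)
  node 3: 0 child(ren)
  node 21: 2 child(ren)
  node 19: 1 child(ren)
  node 15: 0 child(ren)
  node 35: 1 child(ren)
  node 34: 0 child(ren)
  node 43: 0 child(ren)
Matching nodes: [45, 36, 8, 21, 19, 35]
Count of internal (non-leaf) nodes: 6


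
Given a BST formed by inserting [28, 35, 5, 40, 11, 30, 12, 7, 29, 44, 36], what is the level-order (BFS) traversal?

Tree insertion order: [28, 35, 5, 40, 11, 30, 12, 7, 29, 44, 36]
Tree (level-order array): [28, 5, 35, None, 11, 30, 40, 7, 12, 29, None, 36, 44]
BFS from the root, enqueuing left then right child of each popped node:
  queue [28] -> pop 28, enqueue [5, 35], visited so far: [28]
  queue [5, 35] -> pop 5, enqueue [11], visited so far: [28, 5]
  queue [35, 11] -> pop 35, enqueue [30, 40], visited so far: [28, 5, 35]
  queue [11, 30, 40] -> pop 11, enqueue [7, 12], visited so far: [28, 5, 35, 11]
  queue [30, 40, 7, 12] -> pop 30, enqueue [29], visited so far: [28, 5, 35, 11, 30]
  queue [40, 7, 12, 29] -> pop 40, enqueue [36, 44], visited so far: [28, 5, 35, 11, 30, 40]
  queue [7, 12, 29, 36, 44] -> pop 7, enqueue [none], visited so far: [28, 5, 35, 11, 30, 40, 7]
  queue [12, 29, 36, 44] -> pop 12, enqueue [none], visited so far: [28, 5, 35, 11, 30, 40, 7, 12]
  queue [29, 36, 44] -> pop 29, enqueue [none], visited so far: [28, 5, 35, 11, 30, 40, 7, 12, 29]
  queue [36, 44] -> pop 36, enqueue [none], visited so far: [28, 5, 35, 11, 30, 40, 7, 12, 29, 36]
  queue [44] -> pop 44, enqueue [none], visited so far: [28, 5, 35, 11, 30, 40, 7, 12, 29, 36, 44]
Result: [28, 5, 35, 11, 30, 40, 7, 12, 29, 36, 44]


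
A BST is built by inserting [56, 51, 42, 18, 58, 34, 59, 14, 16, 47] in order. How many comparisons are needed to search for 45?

Search path for 45: 56 -> 51 -> 42 -> 47
Found: False
Comparisons: 4


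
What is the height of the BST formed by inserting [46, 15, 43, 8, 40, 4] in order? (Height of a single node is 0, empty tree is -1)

Insertion order: [46, 15, 43, 8, 40, 4]
Tree (level-order array): [46, 15, None, 8, 43, 4, None, 40]
Compute height bottom-up (empty subtree = -1):
  height(4) = 1 + max(-1, -1) = 0
  height(8) = 1 + max(0, -1) = 1
  height(40) = 1 + max(-1, -1) = 0
  height(43) = 1 + max(0, -1) = 1
  height(15) = 1 + max(1, 1) = 2
  height(46) = 1 + max(2, -1) = 3
Height = 3


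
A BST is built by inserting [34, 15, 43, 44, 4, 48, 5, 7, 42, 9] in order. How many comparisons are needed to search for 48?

Search path for 48: 34 -> 43 -> 44 -> 48
Found: True
Comparisons: 4


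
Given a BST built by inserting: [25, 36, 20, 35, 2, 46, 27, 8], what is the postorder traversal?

Tree insertion order: [25, 36, 20, 35, 2, 46, 27, 8]
Tree (level-order array): [25, 20, 36, 2, None, 35, 46, None, 8, 27]
Postorder traversal: [8, 2, 20, 27, 35, 46, 36, 25]


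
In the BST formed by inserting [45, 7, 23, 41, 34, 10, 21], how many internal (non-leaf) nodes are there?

Tree built from: [45, 7, 23, 41, 34, 10, 21]
Tree (level-order array): [45, 7, None, None, 23, 10, 41, None, 21, 34]
Rule: An internal node has at least one child.
Per-node child counts:
  node 45: 1 child(ren)
  node 7: 1 child(ren)
  node 23: 2 child(ren)
  node 10: 1 child(ren)
  node 21: 0 child(ren)
  node 41: 1 child(ren)
  node 34: 0 child(ren)
Matching nodes: [45, 7, 23, 10, 41]
Count of internal (non-leaf) nodes: 5


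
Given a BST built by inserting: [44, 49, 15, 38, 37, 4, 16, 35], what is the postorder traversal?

Tree insertion order: [44, 49, 15, 38, 37, 4, 16, 35]
Tree (level-order array): [44, 15, 49, 4, 38, None, None, None, None, 37, None, 16, None, None, 35]
Postorder traversal: [4, 35, 16, 37, 38, 15, 49, 44]


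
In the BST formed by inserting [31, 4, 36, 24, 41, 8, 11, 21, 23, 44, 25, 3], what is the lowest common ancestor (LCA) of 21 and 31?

Tree insertion order: [31, 4, 36, 24, 41, 8, 11, 21, 23, 44, 25, 3]
Tree (level-order array): [31, 4, 36, 3, 24, None, 41, None, None, 8, 25, None, 44, None, 11, None, None, None, None, None, 21, None, 23]
In a BST, the LCA of p=21, q=31 is the first node v on the
root-to-leaf path with p <= v <= q (go left if both < v, right if both > v).
Walk from root:
  at 31: 21 <= 31 <= 31, this is the LCA
LCA = 31


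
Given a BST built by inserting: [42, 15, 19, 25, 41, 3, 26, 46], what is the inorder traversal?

Tree insertion order: [42, 15, 19, 25, 41, 3, 26, 46]
Tree (level-order array): [42, 15, 46, 3, 19, None, None, None, None, None, 25, None, 41, 26]
Inorder traversal: [3, 15, 19, 25, 26, 41, 42, 46]


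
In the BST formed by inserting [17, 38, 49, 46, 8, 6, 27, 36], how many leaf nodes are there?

Tree built from: [17, 38, 49, 46, 8, 6, 27, 36]
Tree (level-order array): [17, 8, 38, 6, None, 27, 49, None, None, None, 36, 46]
Rule: A leaf has 0 children.
Per-node child counts:
  node 17: 2 child(ren)
  node 8: 1 child(ren)
  node 6: 0 child(ren)
  node 38: 2 child(ren)
  node 27: 1 child(ren)
  node 36: 0 child(ren)
  node 49: 1 child(ren)
  node 46: 0 child(ren)
Matching nodes: [6, 36, 46]
Count of leaf nodes: 3


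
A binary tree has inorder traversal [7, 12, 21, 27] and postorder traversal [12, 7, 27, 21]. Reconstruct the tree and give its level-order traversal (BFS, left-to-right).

Inorder:   [7, 12, 21, 27]
Postorder: [12, 7, 27, 21]
Algorithm: postorder visits root last, so walk postorder right-to-left;
each value is the root of the current inorder slice — split it at that
value, recurse on the right subtree first, then the left.
Recursive splits:
  root=21; inorder splits into left=[7, 12], right=[27]
  root=27; inorder splits into left=[], right=[]
  root=7; inorder splits into left=[], right=[12]
  root=12; inorder splits into left=[], right=[]
Reconstructed level-order: [21, 7, 27, 12]


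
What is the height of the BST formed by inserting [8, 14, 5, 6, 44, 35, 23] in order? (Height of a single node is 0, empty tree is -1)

Insertion order: [8, 14, 5, 6, 44, 35, 23]
Tree (level-order array): [8, 5, 14, None, 6, None, 44, None, None, 35, None, 23]
Compute height bottom-up (empty subtree = -1):
  height(6) = 1 + max(-1, -1) = 0
  height(5) = 1 + max(-1, 0) = 1
  height(23) = 1 + max(-1, -1) = 0
  height(35) = 1 + max(0, -1) = 1
  height(44) = 1 + max(1, -1) = 2
  height(14) = 1 + max(-1, 2) = 3
  height(8) = 1 + max(1, 3) = 4
Height = 4


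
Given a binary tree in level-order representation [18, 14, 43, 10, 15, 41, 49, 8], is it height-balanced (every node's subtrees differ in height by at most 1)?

Tree (level-order array): [18, 14, 43, 10, 15, 41, 49, 8]
Definition: a tree is height-balanced if, at every node, |h(left) - h(right)| <= 1 (empty subtree has height -1).
Bottom-up per-node check:
  node 8: h_left=-1, h_right=-1, diff=0 [OK], height=0
  node 10: h_left=0, h_right=-1, diff=1 [OK], height=1
  node 15: h_left=-1, h_right=-1, diff=0 [OK], height=0
  node 14: h_left=1, h_right=0, diff=1 [OK], height=2
  node 41: h_left=-1, h_right=-1, diff=0 [OK], height=0
  node 49: h_left=-1, h_right=-1, diff=0 [OK], height=0
  node 43: h_left=0, h_right=0, diff=0 [OK], height=1
  node 18: h_left=2, h_right=1, diff=1 [OK], height=3
All nodes satisfy the balance condition.
Result: Balanced


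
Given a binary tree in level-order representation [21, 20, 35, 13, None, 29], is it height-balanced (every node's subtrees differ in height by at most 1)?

Tree (level-order array): [21, 20, 35, 13, None, 29]
Definition: a tree is height-balanced if, at every node, |h(left) - h(right)| <= 1 (empty subtree has height -1).
Bottom-up per-node check:
  node 13: h_left=-1, h_right=-1, diff=0 [OK], height=0
  node 20: h_left=0, h_right=-1, diff=1 [OK], height=1
  node 29: h_left=-1, h_right=-1, diff=0 [OK], height=0
  node 35: h_left=0, h_right=-1, diff=1 [OK], height=1
  node 21: h_left=1, h_right=1, diff=0 [OK], height=2
All nodes satisfy the balance condition.
Result: Balanced


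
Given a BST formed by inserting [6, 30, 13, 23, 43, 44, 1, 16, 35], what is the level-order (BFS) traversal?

Tree insertion order: [6, 30, 13, 23, 43, 44, 1, 16, 35]
Tree (level-order array): [6, 1, 30, None, None, 13, 43, None, 23, 35, 44, 16]
BFS from the root, enqueuing left then right child of each popped node:
  queue [6] -> pop 6, enqueue [1, 30], visited so far: [6]
  queue [1, 30] -> pop 1, enqueue [none], visited so far: [6, 1]
  queue [30] -> pop 30, enqueue [13, 43], visited so far: [6, 1, 30]
  queue [13, 43] -> pop 13, enqueue [23], visited so far: [6, 1, 30, 13]
  queue [43, 23] -> pop 43, enqueue [35, 44], visited so far: [6, 1, 30, 13, 43]
  queue [23, 35, 44] -> pop 23, enqueue [16], visited so far: [6, 1, 30, 13, 43, 23]
  queue [35, 44, 16] -> pop 35, enqueue [none], visited so far: [6, 1, 30, 13, 43, 23, 35]
  queue [44, 16] -> pop 44, enqueue [none], visited so far: [6, 1, 30, 13, 43, 23, 35, 44]
  queue [16] -> pop 16, enqueue [none], visited so far: [6, 1, 30, 13, 43, 23, 35, 44, 16]
Result: [6, 1, 30, 13, 43, 23, 35, 44, 16]


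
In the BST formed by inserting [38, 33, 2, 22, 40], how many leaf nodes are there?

Tree built from: [38, 33, 2, 22, 40]
Tree (level-order array): [38, 33, 40, 2, None, None, None, None, 22]
Rule: A leaf has 0 children.
Per-node child counts:
  node 38: 2 child(ren)
  node 33: 1 child(ren)
  node 2: 1 child(ren)
  node 22: 0 child(ren)
  node 40: 0 child(ren)
Matching nodes: [22, 40]
Count of leaf nodes: 2


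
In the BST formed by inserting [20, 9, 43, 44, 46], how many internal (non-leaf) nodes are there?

Tree built from: [20, 9, 43, 44, 46]
Tree (level-order array): [20, 9, 43, None, None, None, 44, None, 46]
Rule: An internal node has at least one child.
Per-node child counts:
  node 20: 2 child(ren)
  node 9: 0 child(ren)
  node 43: 1 child(ren)
  node 44: 1 child(ren)
  node 46: 0 child(ren)
Matching nodes: [20, 43, 44]
Count of internal (non-leaf) nodes: 3


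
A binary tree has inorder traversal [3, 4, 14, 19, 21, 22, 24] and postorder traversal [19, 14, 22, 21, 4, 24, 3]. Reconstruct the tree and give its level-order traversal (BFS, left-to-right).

Inorder:   [3, 4, 14, 19, 21, 22, 24]
Postorder: [19, 14, 22, 21, 4, 24, 3]
Algorithm: postorder visits root last, so walk postorder right-to-left;
each value is the root of the current inorder slice — split it at that
value, recurse on the right subtree first, then the left.
Recursive splits:
  root=3; inorder splits into left=[], right=[4, 14, 19, 21, 22, 24]
  root=24; inorder splits into left=[4, 14, 19, 21, 22], right=[]
  root=4; inorder splits into left=[], right=[14, 19, 21, 22]
  root=21; inorder splits into left=[14, 19], right=[22]
  root=22; inorder splits into left=[], right=[]
  root=14; inorder splits into left=[], right=[19]
  root=19; inorder splits into left=[], right=[]
Reconstructed level-order: [3, 24, 4, 21, 14, 22, 19]


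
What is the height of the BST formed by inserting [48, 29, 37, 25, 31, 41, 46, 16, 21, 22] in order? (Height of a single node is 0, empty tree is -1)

Insertion order: [48, 29, 37, 25, 31, 41, 46, 16, 21, 22]
Tree (level-order array): [48, 29, None, 25, 37, 16, None, 31, 41, None, 21, None, None, None, 46, None, 22]
Compute height bottom-up (empty subtree = -1):
  height(22) = 1 + max(-1, -1) = 0
  height(21) = 1 + max(-1, 0) = 1
  height(16) = 1 + max(-1, 1) = 2
  height(25) = 1 + max(2, -1) = 3
  height(31) = 1 + max(-1, -1) = 0
  height(46) = 1 + max(-1, -1) = 0
  height(41) = 1 + max(-1, 0) = 1
  height(37) = 1 + max(0, 1) = 2
  height(29) = 1 + max(3, 2) = 4
  height(48) = 1 + max(4, -1) = 5
Height = 5
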